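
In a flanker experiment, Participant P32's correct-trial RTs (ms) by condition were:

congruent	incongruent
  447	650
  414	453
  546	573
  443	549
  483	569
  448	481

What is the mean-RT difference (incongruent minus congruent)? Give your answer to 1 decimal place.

82.3 ms

M(congruent) = 2781/6 = 463.500
M(incongruent) = 3275/6 = 545.833
Difference = 545.833 − 463.500 = 82.333 ms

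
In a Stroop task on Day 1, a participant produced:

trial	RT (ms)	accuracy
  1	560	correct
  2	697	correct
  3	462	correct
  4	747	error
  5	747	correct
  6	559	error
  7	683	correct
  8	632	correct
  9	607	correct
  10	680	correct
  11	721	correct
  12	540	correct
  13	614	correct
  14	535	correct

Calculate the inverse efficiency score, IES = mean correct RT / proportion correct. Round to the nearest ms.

Correct trials (n=12): 560, 697, 462, 747, 683, 632, 607, 680, 721, 540, 614, 535
Mean correct RT = 7478/12 = 623.1667 ms
Proportion correct = 12/14
IES = 623.1667 / (12/14) = 727.028 ms

727 ms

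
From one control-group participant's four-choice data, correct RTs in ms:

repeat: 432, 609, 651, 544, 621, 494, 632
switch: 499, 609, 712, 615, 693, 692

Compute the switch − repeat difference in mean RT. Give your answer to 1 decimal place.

M(repeat) = 3983/7 = 569.000
M(switch) = 3820/6 = 636.667
Difference = 636.667 − 569.000 = 67.667 ms

67.7 ms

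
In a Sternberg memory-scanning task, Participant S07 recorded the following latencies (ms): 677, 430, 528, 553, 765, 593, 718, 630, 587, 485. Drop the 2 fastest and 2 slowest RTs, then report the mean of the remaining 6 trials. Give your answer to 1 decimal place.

Sorted: 430, 485, 528, 553, 587, 593, 630, 677, 718, 765
Drop lowest 2 (430, 485) and highest 2 (718, 765)
Remaining (n=6): Σ = 3568, mean = 3568/6 = 594.667

594.7 ms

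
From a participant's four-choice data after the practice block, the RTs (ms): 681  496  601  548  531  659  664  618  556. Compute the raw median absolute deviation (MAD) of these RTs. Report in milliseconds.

58 ms

Sorted: 496, 531, 548, 556, 601, 618, 659, 664, 681 → median = 601
|x − 601|: 80, 105, 0, 53, 70, 58, 63, 17, 45
Sorted deviations: 0, 17, 45, 53, 58, 63, 70, 80, 105 → MAD = 58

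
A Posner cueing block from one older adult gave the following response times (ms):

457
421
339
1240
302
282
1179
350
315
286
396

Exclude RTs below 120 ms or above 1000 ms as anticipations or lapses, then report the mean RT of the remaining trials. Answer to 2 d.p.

349.78 ms

Excluded: 1179, 1240
Retained (n=9): Σ = 3148
Mean = 3148/9 = 349.7778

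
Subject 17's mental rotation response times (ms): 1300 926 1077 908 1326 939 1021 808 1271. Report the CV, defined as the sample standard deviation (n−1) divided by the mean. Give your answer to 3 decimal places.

0.180

n = 9, Σ = 9576, M = 1064.0000
Σ(x−M)² = 293748.000; s = √(293748.000/8) = 191.6207
CV = 191.6207 / 1064.0000 = 0.18009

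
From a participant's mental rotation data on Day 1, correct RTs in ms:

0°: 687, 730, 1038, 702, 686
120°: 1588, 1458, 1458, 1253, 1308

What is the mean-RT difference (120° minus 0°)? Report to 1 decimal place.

644.4 ms

M(0°) = 3843/5 = 768.600
M(120°) = 7065/5 = 1413.000
Difference = 1413.000 − 768.600 = 644.400 ms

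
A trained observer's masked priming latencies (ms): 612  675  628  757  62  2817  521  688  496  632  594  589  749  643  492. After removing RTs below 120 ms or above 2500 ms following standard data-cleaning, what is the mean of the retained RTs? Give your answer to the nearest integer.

Excluded: 62, 2817
Retained (n=13): Σ = 8076
Mean = 8076/13 = 621.2308

621 ms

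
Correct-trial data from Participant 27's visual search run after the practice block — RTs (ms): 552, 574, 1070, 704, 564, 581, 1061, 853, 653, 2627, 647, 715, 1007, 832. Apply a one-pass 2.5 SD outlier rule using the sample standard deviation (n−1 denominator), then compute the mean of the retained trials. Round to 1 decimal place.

754.8 ms

n = 14, ΣRT = 12440, M = 888.571
Σ(x−M)² = 3693499.43; s = √(3693499.43/13) = 533.025
Cutoffs: 888.571 ± 2.5·533.025 → [-444.0, 2221.1]
Outside: 2627 → excluded.
Retained (n=13): Σ = 9813, mean = 9813/13 = 754.846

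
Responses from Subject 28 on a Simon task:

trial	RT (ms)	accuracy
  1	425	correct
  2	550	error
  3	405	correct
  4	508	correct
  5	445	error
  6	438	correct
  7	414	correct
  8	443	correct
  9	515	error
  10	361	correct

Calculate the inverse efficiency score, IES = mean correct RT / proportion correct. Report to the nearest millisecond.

611 ms

Correct trials (n=7): 425, 405, 508, 438, 414, 443, 361
Mean correct RT = 2994/7 = 427.7143 ms
Proportion correct = 7/10
IES = 427.7143 / (7/10) = 611.020 ms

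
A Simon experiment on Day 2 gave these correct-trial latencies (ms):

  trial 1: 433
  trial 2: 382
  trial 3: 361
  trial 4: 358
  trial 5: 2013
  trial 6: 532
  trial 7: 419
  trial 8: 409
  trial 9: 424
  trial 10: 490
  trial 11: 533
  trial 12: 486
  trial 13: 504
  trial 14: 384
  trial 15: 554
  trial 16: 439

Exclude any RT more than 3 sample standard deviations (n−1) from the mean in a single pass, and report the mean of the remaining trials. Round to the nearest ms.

447 ms

n = 16, ΣRT = 8721, M = 545.062
Σ(x−M)² = 2357712.94; s = √(2357712.94/15) = 396.460
Cutoffs: 545.062 ± 3·396.460 → [-644.3, 1734.4]
Outside: 2013 → excluded.
Retained (n=15): Σ = 6708, mean = 6708/15 = 447.200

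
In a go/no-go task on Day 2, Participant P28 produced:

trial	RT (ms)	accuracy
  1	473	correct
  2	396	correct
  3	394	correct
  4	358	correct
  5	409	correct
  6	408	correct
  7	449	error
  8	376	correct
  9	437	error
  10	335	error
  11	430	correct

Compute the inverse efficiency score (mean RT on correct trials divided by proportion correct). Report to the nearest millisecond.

Correct trials (n=8): 473, 396, 394, 358, 409, 408, 376, 430
Mean correct RT = 3244/8 = 405.5000 ms
Proportion correct = 8/11
IES = 405.5000 / (8/11) = 557.562 ms

558 ms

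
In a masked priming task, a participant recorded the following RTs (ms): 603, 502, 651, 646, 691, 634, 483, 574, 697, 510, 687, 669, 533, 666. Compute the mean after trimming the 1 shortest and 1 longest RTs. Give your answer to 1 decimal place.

613.8 ms

Sorted: 483, 502, 510, 533, 574, 603, 634, 646, 651, 666, 669, 687, 691, 697
Drop lowest 1 (483) and highest 1 (697)
Remaining (n=12): Σ = 7366, mean = 7366/12 = 613.833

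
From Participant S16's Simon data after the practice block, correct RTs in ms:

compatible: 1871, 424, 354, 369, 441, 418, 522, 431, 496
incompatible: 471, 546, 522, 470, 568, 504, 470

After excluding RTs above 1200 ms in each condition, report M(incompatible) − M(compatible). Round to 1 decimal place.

75.4 ms

compatible: exclude 1871
M(compatible) = 3455/8 = 431.875
M(incompatible) = 3551/7 = 507.286
Difference = 507.286 − 431.875 = 75.411 ms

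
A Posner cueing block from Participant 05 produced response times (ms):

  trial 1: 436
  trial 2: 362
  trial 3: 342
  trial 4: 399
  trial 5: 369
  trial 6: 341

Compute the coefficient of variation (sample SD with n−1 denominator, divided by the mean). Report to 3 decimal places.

n = 6, Σ = 2249, M = 374.8333
Σ(x−M)² = 6746.833; s = √(6746.833/5) = 36.7337
CV = 36.7337 / 374.8333 = 0.09800

0.098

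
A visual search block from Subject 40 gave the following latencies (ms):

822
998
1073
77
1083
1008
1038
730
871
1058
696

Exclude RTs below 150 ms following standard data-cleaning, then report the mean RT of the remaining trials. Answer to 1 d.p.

Excluded: 77
Retained (n=10): Σ = 9377
Mean = 9377/10 = 937.7000

937.7 ms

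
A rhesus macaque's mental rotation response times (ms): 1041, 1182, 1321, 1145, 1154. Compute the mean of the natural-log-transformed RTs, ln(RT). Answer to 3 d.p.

7.061

ln(RT): 6.9479, 7.0750, 7.1861, 7.0432, 7.0510
Σ ln(RT) = 35.3032
Mean = 35.3032/5 = 7.06064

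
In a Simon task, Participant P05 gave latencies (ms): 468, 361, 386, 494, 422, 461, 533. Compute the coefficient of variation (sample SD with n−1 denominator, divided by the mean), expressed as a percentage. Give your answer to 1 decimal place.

n = 7, Σ = 3125, M = 446.4286
Σ(x−M)² = 21981.714; s = √(21981.714/6) = 60.5278
CV = 60.5278 / 446.4286 = 0.13558 = 13.558%

13.6%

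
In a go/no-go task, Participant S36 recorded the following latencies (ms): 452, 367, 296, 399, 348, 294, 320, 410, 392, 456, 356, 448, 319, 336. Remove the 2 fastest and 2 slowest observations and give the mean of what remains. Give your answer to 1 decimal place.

Sorted: 294, 296, 319, 320, 336, 348, 356, 367, 392, 399, 410, 448, 452, 456
Drop lowest 2 (294, 296) and highest 2 (452, 456)
Remaining (n=10): Σ = 3695, mean = 3695/10 = 369.500

369.5 ms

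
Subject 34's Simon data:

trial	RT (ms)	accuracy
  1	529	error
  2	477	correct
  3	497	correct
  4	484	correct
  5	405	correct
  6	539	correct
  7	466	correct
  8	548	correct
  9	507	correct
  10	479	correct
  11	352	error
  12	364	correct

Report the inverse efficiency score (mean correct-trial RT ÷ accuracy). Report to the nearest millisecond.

572 ms

Correct trials (n=10): 477, 497, 484, 405, 539, 466, 548, 507, 479, 364
Mean correct RT = 4766/10 = 476.6000 ms
Proportion correct = 10/12
IES = 476.6000 / (10/12) = 571.920 ms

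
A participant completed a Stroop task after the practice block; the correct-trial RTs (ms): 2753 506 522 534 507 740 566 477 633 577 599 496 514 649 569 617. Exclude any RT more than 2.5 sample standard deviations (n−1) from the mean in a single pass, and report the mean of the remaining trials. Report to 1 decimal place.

n = 16, ΣRT = 11259, M = 703.688
Σ(x−M)² = 4550683.44; s = √(4550683.44/15) = 550.798
Cutoffs: 703.688 ± 2.5·550.798 → [-673.3, 2080.7]
Outside: 2753 → excluded.
Retained (n=15): Σ = 8506, mean = 8506/15 = 567.067

567.1 ms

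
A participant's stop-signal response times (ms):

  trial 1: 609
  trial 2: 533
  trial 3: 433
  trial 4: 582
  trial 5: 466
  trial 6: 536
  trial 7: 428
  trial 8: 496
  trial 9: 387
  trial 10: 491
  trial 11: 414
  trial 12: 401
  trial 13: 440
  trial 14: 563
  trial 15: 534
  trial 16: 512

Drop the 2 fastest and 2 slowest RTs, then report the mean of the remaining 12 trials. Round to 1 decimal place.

Sorted: 387, 401, 414, 428, 433, 440, 466, 491, 496, 512, 533, 534, 536, 563, 582, 609
Drop lowest 2 (387, 401) and highest 2 (582, 609)
Remaining (n=12): Σ = 5846, mean = 5846/12 = 487.167

487.2 ms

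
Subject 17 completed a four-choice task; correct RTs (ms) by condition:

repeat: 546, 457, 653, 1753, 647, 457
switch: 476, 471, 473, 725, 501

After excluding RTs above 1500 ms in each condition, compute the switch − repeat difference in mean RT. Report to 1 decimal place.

-22.8 ms

repeat: exclude 1753
M(repeat) = 2760/5 = 552.000
M(switch) = 2646/5 = 529.200
Difference = 529.200 − 552.000 = -22.800 ms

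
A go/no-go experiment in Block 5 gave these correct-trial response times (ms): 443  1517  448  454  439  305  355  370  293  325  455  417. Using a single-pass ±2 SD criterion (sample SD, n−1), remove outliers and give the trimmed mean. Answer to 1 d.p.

391.3 ms

n = 12, ΣRT = 5821, M = 485.083
Σ(x−M)² = 1201746.92; s = √(1201746.92/11) = 330.529
Cutoffs: 485.083 ± 2·330.529 → [-176.0, 1146.1]
Outside: 1517 → excluded.
Retained (n=11): Σ = 4304, mean = 4304/11 = 391.273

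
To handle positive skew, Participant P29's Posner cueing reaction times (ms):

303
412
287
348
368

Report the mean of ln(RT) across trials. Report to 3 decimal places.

5.831

ln(RT): 5.7137, 6.0210, 5.6595, 5.8522, 5.9081
Σ ln(RT) = 29.1545
Mean = 29.1545/5 = 5.83090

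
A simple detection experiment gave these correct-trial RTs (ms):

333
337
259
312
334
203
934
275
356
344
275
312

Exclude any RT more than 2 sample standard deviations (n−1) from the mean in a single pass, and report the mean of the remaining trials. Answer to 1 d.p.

303.6 ms

n = 12, ΣRT = 4274, M = 356.167
Σ(x−M)² = 385413.67; s = √(385413.67/11) = 187.183
Cutoffs: 356.167 ± 2·187.183 → [-18.2, 730.5]
Outside: 934 → excluded.
Retained (n=11): Σ = 3340, mean = 3340/11 = 303.636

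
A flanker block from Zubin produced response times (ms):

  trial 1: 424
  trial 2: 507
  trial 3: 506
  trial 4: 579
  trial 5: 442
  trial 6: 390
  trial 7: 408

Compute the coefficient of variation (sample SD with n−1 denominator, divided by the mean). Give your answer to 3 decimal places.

n = 7, Σ = 3256, M = 465.1429
Σ(x−M)² = 27524.857; s = √(27524.857/6) = 67.7309
CV = 67.7309 / 465.1429 = 0.14561

0.146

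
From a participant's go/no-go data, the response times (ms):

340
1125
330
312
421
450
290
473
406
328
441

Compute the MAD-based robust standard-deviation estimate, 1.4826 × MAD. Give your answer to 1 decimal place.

99.3 ms

Sorted: 290, 312, 328, 330, 340, 406, 421, 441, 450, 473, 1125 → median = 406
|x − 406| sorted: 0, 15, 35, 44, 66, 67, 76, 78, 94, 116, 719 → MAD = 67
Robust SD ≈ 1.4826 × 67 = 99.334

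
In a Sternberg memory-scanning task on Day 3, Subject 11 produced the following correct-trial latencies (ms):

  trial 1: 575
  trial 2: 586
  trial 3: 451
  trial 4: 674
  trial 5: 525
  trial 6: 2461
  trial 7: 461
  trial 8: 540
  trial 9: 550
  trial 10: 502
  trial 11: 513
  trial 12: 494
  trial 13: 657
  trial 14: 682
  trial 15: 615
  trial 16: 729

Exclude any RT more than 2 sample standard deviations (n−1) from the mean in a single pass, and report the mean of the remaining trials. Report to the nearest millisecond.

570 ms

n = 16, ΣRT = 11015, M = 688.438
Σ(x−M)² = 3452973.94; s = √(3452973.94/15) = 479.790
Cutoffs: 688.438 ± 2·479.790 → [-271.1, 1648.0]
Outside: 2461 → excluded.
Retained (n=15): Σ = 8554, mean = 8554/15 = 570.267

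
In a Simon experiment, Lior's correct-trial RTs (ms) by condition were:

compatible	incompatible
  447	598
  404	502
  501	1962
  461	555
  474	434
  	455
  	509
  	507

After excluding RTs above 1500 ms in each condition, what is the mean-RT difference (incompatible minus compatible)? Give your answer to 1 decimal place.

incompatible: exclude 1962
M(compatible) = 2287/5 = 457.400
M(incompatible) = 3560/7 = 508.571
Difference = 508.571 − 457.400 = 51.171 ms

51.2 ms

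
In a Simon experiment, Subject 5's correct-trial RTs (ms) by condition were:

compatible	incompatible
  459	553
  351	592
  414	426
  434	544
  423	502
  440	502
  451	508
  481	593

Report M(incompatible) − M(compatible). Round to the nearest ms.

96 ms

M(compatible) = 3453/8 = 431.625
M(incompatible) = 4220/8 = 527.500
Difference = 527.500 − 431.625 = 95.875 ms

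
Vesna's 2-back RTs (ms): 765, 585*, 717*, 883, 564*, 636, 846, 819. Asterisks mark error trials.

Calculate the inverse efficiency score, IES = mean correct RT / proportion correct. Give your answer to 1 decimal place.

1263.7 ms

Correct trials (n=5): 765, 883, 636, 846, 819
Mean correct RT = 3949/5 = 789.8000 ms
Proportion correct = 5/8
IES = 789.8000 / (5/8) = 1263.680 ms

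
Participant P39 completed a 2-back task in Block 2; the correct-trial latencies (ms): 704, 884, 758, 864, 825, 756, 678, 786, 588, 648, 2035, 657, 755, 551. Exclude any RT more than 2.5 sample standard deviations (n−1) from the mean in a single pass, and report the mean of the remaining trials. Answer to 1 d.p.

727.2 ms

n = 14, ΣRT = 11489, M = 820.643
Σ(x−M)² = 1711555.21; s = √(1711555.21/13) = 362.847
Cutoffs: 820.643 ± 2.5·362.847 → [-86.5, 1727.8]
Outside: 2035 → excluded.
Retained (n=13): Σ = 9454, mean = 9454/13 = 727.231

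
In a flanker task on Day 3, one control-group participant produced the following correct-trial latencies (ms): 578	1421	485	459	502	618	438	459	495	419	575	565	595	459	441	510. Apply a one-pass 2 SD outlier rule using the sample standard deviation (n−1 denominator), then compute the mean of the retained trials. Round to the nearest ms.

n = 16, ΣRT = 9019, M = 563.688
Σ(x−M)² = 841509.44; s = √(841509.44/15) = 236.856
Cutoffs: 563.688 ± 2·236.856 → [90.0, 1037.4]
Outside: 1421 → excluded.
Retained (n=15): Σ = 7598, mean = 7598/15 = 506.533

507 ms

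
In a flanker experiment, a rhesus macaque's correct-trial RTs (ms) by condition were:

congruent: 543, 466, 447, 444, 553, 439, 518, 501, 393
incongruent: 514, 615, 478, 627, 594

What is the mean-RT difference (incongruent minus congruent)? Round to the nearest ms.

87 ms

M(congruent) = 4304/9 = 478.222
M(incongruent) = 2828/5 = 565.600
Difference = 565.600 − 478.222 = 87.378 ms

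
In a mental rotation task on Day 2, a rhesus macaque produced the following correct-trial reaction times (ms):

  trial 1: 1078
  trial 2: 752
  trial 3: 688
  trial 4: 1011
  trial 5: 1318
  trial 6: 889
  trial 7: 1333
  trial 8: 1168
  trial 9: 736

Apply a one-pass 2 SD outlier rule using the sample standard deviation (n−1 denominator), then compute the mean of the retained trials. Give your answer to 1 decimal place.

n = 9, ΣRT = 8973, M = 997.000
Σ(x−M)² = 487226.00; s = √(487226.00/8) = 246.786
Cutoffs: 997.000 ± 2·246.786 → [503.4, 1490.6]
No RTs fall outside the cutoffs; all 9 retained. Mean = 8973/9 = 997.000

997.0 ms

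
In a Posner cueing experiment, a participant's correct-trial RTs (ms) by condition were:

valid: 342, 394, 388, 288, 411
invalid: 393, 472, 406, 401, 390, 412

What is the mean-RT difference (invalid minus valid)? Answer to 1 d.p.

47.7 ms

M(valid) = 1823/5 = 364.600
M(invalid) = 2474/6 = 412.333
Difference = 412.333 − 364.600 = 47.733 ms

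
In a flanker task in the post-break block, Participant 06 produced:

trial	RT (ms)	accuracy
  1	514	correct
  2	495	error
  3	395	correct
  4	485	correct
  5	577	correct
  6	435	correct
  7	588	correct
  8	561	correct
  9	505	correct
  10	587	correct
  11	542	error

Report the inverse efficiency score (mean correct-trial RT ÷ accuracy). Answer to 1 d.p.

Correct trials (n=9): 514, 395, 485, 577, 435, 588, 561, 505, 587
Mean correct RT = 4647/9 = 516.3333 ms
Proportion correct = 9/11
IES = 516.3333 / (9/11) = 631.074 ms

631.1 ms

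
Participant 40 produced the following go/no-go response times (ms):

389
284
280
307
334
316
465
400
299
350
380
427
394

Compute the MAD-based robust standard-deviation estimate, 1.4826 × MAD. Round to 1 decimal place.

Sorted: 280, 284, 299, 307, 316, 334, 350, 380, 389, 394, 400, 427, 465 → median = 350
|x − 350| sorted: 0, 16, 30, 34, 39, 43, 44, 50, 51, 66, 70, 77, 115 → MAD = 44
Robust SD ≈ 1.4826 × 44 = 65.234

65.2 ms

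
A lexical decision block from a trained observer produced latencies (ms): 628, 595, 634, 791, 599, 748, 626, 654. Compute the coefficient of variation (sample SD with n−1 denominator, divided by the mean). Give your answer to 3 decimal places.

0.108

n = 8, Σ = 5275, M = 659.3750
Σ(x−M)² = 35739.875; s = √(35739.875/7) = 71.4542
CV = 71.4542 / 659.3750 = 0.10837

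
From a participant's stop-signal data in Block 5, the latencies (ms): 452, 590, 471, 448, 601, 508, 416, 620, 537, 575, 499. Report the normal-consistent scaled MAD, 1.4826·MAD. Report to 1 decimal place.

89.0 ms

Sorted: 416, 448, 452, 471, 499, 508, 537, 575, 590, 601, 620 → median = 508
|x − 508| sorted: 0, 9, 29, 37, 56, 60, 67, 82, 92, 93, 112 → MAD = 60
Robust SD ≈ 1.4826 × 60 = 88.956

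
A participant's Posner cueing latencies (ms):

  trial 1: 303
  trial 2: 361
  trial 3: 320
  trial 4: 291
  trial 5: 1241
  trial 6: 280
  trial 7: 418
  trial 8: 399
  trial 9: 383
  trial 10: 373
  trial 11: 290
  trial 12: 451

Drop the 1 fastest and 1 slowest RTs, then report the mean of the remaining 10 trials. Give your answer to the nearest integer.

Sorted: 280, 290, 291, 303, 320, 361, 373, 383, 399, 418, 451, 1241
Drop lowest 1 (280) and highest 1 (1241)
Remaining (n=10): Σ = 3589, mean = 3589/10 = 358.900

359 ms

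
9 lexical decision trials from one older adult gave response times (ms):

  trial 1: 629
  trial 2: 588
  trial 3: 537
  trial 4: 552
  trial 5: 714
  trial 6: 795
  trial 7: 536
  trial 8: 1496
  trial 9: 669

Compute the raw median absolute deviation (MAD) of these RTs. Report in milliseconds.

85 ms

Sorted: 536, 537, 552, 588, 629, 669, 714, 795, 1496 → median = 629
|x − 629|: 0, 41, 92, 77, 85, 166, 93, 867, 40
Sorted deviations: 0, 40, 41, 77, 85, 92, 93, 166, 867 → MAD = 85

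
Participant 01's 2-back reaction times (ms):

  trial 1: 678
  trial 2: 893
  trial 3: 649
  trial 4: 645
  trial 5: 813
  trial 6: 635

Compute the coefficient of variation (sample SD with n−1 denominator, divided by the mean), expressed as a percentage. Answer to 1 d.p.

n = 6, Σ = 4313, M = 718.8333
Σ(x−M)² = 58224.833; s = √(58224.833/5) = 107.9118
CV = 107.9118 / 718.8333 = 0.15012 = 15.012%

15.0%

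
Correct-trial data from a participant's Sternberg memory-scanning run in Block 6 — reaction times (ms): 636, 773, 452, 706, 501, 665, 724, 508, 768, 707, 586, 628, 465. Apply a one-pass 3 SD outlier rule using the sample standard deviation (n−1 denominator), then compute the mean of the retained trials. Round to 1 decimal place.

n = 13, ΣRT = 8119, M = 624.538
Σ(x−M)² = 153281.23; s = √(153281.23/12) = 113.020
Cutoffs: 624.538 ± 3·113.020 → [285.5, 963.6]
No RTs fall outside the cutoffs; all 13 retained. Mean = 8119/13 = 624.538

624.5 ms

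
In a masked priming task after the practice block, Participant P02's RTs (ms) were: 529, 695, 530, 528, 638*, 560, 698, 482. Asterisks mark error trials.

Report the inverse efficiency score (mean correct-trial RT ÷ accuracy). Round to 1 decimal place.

Correct trials (n=7): 529, 695, 530, 528, 560, 698, 482
Mean correct RT = 4022/7 = 574.5714 ms
Proportion correct = 7/8
IES = 574.5714 / (7/8) = 656.653 ms

656.7 ms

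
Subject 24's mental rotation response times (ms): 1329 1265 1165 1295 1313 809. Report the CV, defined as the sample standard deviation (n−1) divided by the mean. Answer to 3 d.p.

n = 6, Σ = 7176, M = 1196.0000
Σ(x−M)² = 196670.000; s = √(196670.000/5) = 198.3280
CV = 198.3280 / 1196.0000 = 0.16583

0.166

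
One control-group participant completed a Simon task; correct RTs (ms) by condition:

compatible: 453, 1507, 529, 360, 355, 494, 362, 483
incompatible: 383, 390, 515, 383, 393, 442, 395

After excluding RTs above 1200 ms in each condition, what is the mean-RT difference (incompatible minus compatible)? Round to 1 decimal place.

-19.3 ms

compatible: exclude 1507
M(compatible) = 3036/7 = 433.714
M(incompatible) = 2901/7 = 414.429
Difference = 414.429 − 433.714 = -19.286 ms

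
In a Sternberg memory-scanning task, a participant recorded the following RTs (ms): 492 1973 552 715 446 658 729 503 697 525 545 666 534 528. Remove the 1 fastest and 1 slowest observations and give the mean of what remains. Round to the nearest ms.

595 ms

Sorted: 446, 492, 503, 525, 528, 534, 545, 552, 658, 666, 697, 715, 729, 1973
Drop lowest 1 (446) and highest 1 (1973)
Remaining (n=12): Σ = 7144, mean = 7144/12 = 595.333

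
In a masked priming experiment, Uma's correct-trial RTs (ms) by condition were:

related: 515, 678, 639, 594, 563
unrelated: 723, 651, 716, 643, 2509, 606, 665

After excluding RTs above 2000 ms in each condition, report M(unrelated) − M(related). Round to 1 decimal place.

69.5 ms

unrelated: exclude 2509
M(related) = 2989/5 = 597.800
M(unrelated) = 4004/6 = 667.333
Difference = 667.333 − 597.800 = 69.533 ms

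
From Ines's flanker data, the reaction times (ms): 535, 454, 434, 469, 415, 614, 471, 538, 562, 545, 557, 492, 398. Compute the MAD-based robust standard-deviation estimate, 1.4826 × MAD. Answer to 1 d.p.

78.6 ms

Sorted: 398, 415, 434, 454, 469, 471, 492, 535, 538, 545, 557, 562, 614 → median = 492
|x − 492| sorted: 0, 21, 23, 38, 43, 46, 53, 58, 65, 70, 77, 94, 122 → MAD = 53
Robust SD ≈ 1.4826 × 53 = 78.578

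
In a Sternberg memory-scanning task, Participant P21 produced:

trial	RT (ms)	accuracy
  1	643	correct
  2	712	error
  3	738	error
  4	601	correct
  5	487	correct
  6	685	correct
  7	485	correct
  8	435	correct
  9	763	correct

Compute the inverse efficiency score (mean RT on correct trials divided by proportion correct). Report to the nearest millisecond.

753 ms

Correct trials (n=7): 643, 601, 487, 685, 485, 435, 763
Mean correct RT = 4099/7 = 585.5714 ms
Proportion correct = 7/9
IES = 585.5714 / (7/9) = 752.878 ms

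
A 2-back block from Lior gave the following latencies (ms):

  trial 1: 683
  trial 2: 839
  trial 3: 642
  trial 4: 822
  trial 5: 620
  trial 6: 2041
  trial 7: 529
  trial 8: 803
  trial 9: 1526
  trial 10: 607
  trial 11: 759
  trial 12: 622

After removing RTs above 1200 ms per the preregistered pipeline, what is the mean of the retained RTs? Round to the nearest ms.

Excluded: 1526, 2041
Retained (n=10): Σ = 6926
Mean = 6926/10 = 692.6000

693 ms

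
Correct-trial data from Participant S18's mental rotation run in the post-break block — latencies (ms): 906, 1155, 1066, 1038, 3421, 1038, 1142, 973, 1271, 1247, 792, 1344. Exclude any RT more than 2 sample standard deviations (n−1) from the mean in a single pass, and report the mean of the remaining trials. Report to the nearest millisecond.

n = 12, ΣRT = 15393, M = 1282.750
Σ(x−M)² = 5258918.25; s = √(5258918.25/11) = 691.436
Cutoffs: 1282.750 ± 2·691.436 → [-100.1, 2665.6]
Outside: 3421 → excluded.
Retained (n=11): Σ = 11972, mean = 11972/11 = 1088.364

1088 ms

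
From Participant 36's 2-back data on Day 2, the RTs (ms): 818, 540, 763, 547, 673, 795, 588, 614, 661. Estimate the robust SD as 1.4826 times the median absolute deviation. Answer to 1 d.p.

Sorted: 540, 547, 588, 614, 661, 673, 763, 795, 818 → median = 661
|x − 661| sorted: 0, 12, 47, 73, 102, 114, 121, 134, 157 → MAD = 102
Robust SD ≈ 1.4826 × 102 = 151.225

151.2 ms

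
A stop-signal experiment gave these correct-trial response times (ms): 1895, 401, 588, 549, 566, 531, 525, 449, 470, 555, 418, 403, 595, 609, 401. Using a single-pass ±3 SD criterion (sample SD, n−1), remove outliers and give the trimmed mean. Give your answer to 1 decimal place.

n = 15, ΣRT = 8955, M = 597.000
Σ(x−M)² = 1884144.00; s = √(1884144.00/14) = 366.854
Cutoffs: 597.000 ± 3·366.854 → [-503.6, 1697.6]
Outside: 1895 → excluded.
Retained (n=14): Σ = 7060, mean = 7060/14 = 504.286

504.3 ms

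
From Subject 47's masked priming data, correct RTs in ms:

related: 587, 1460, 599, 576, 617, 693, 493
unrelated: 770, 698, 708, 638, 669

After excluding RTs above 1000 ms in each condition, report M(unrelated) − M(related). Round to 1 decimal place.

102.4 ms

related: exclude 1460
M(related) = 3565/6 = 594.167
M(unrelated) = 3483/5 = 696.600
Difference = 696.600 − 594.167 = 102.433 ms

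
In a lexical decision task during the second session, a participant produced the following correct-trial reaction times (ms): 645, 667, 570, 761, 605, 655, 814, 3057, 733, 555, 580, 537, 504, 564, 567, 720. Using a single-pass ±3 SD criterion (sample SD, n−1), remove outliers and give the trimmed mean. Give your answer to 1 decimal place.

n = 16, ΣRT = 12534, M = 783.375
Σ(x−M)² = 5631091.75; s = √(5631091.75/15) = 612.704
Cutoffs: 783.375 ± 3·612.704 → [-1054.7, 2621.5]
Outside: 3057 → excluded.
Retained (n=15): Σ = 9477, mean = 9477/15 = 631.800

631.8 ms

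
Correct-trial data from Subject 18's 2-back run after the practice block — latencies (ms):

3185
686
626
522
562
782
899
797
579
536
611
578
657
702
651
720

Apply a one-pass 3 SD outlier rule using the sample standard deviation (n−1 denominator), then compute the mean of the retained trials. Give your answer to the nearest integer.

661 ms

n = 16, ΣRT = 13093, M = 818.312
Σ(x−M)² = 6132389.44; s = √(6132389.44/15) = 639.395
Cutoffs: 818.312 ± 3·639.395 → [-1099.9, 2736.5]
Outside: 3185 → excluded.
Retained (n=15): Σ = 9908, mean = 9908/15 = 660.533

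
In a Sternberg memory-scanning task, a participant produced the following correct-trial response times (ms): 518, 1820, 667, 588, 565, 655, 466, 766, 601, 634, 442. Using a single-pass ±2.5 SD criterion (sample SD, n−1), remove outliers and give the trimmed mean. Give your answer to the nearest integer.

590 ms

n = 11, ΣRT = 7722, M = 702.000
Σ(x−M)² = 1461196.00; s = √(1461196.00/10) = 382.256
Cutoffs: 702.000 ± 2.5·382.256 → [-253.6, 1657.6]
Outside: 1820 → excluded.
Retained (n=10): Σ = 5902, mean = 5902/10 = 590.200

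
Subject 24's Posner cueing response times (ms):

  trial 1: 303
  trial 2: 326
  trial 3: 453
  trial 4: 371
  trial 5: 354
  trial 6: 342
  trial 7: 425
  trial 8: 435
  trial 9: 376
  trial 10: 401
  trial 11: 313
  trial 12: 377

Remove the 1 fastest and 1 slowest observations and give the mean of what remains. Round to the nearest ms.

Sorted: 303, 313, 326, 342, 354, 371, 376, 377, 401, 425, 435, 453
Drop lowest 1 (303) and highest 1 (453)
Remaining (n=10): Σ = 3720, mean = 3720/10 = 372.000

372 ms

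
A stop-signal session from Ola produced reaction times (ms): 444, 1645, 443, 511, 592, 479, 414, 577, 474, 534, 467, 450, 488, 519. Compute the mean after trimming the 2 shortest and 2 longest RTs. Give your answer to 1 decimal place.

Sorted: 414, 443, 444, 450, 467, 474, 479, 488, 511, 519, 534, 577, 592, 1645
Drop lowest 2 (414, 443) and highest 2 (592, 1645)
Remaining (n=10): Σ = 4943, mean = 4943/10 = 494.300

494.3 ms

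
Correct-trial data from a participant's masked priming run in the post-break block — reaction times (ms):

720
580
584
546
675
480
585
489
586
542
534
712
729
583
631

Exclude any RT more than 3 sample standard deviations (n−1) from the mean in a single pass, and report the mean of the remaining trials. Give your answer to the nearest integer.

n = 15, ΣRT = 8976, M = 598.400
Σ(x−M)² = 88855.60; s = √(88855.60/14) = 79.667
Cutoffs: 598.400 ± 3·79.667 → [359.4, 837.4]
No RTs fall outside the cutoffs; all 15 retained. Mean = 8976/15 = 598.400

598 ms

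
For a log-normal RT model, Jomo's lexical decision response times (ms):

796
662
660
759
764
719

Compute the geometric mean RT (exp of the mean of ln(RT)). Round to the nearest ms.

725 ms

ln(RT): 6.6796, 6.4953, 6.4922, 6.6320, 6.6386, 6.5779
Mean ln(RT) = 39.5155/6 = 6.58592
Geometric mean = exp(6.58592) = 724.82 ms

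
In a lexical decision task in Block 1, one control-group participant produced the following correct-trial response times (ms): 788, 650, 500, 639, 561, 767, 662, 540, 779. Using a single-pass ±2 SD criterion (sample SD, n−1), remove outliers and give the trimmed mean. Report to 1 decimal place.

654.0 ms

n = 9, ΣRT = 5886, M = 654.000
Σ(x−M)² = 92016.00; s = √(92016.00/8) = 107.247
Cutoffs: 654.000 ± 2·107.247 → [439.5, 868.5]
No RTs fall outside the cutoffs; all 9 retained. Mean = 5886/9 = 654.000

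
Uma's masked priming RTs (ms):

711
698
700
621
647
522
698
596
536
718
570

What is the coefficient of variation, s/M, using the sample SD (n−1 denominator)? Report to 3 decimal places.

n = 11, Σ = 7017, M = 637.9091
Σ(x−M)² = 53390.909; s = √(53390.909/10) = 73.0691
CV = 73.0691 / 637.9091 = 0.11454

0.115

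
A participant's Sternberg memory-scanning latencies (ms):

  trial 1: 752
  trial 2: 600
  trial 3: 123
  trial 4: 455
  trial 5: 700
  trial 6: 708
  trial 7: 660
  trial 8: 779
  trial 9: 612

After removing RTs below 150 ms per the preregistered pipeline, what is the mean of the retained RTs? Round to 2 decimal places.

Excluded: 123
Retained (n=8): Σ = 5266
Mean = 5266/8 = 658.2500

658.25 ms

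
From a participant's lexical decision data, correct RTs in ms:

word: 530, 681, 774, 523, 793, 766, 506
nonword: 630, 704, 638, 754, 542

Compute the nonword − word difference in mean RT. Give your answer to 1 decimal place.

0.3 ms

M(word) = 4573/7 = 653.286
M(nonword) = 3268/5 = 653.600
Difference = 653.600 − 653.286 = 0.314 ms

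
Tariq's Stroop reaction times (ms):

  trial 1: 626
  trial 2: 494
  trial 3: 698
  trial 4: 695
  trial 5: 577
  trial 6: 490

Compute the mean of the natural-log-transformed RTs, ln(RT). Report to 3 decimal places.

ln(RT): 6.4394, 6.2025, 6.5482, 6.5439, 6.3578, 6.1944
Σ ln(RT) = 38.2863
Mean = 38.2863/6 = 6.38104

6.381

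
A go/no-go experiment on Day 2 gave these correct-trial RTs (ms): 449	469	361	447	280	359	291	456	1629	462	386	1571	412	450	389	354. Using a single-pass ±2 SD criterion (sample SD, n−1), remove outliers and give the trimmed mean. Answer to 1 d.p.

n = 16, ΣRT = 8765, M = 547.812
Σ(x−M)² = 2583016.44; s = √(2583016.44/15) = 414.971
Cutoffs: 547.812 ± 2·414.971 → [-282.1, 1377.8]
Outside: 1571, 1629 → excluded.
Retained (n=14): Σ = 5565, mean = 5565/14 = 397.500

397.5 ms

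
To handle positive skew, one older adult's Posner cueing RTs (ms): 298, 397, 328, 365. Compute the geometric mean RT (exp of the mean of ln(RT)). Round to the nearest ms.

345 ms

ln(RT): 5.6971, 5.9839, 5.7930, 5.8999
Mean ln(RT) = 23.3739/4 = 5.84349
Geometric mean = exp(5.84349) = 344.98 ms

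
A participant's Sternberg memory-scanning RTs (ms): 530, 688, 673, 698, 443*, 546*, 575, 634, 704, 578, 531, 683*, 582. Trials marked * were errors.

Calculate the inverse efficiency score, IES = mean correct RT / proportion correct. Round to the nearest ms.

Correct trials (n=10): 530, 688, 673, 698, 575, 634, 704, 578, 531, 582
Mean correct RT = 6193/10 = 619.3000 ms
Proportion correct = 10/13
IES = 619.3000 / (10/13) = 805.090 ms

805 ms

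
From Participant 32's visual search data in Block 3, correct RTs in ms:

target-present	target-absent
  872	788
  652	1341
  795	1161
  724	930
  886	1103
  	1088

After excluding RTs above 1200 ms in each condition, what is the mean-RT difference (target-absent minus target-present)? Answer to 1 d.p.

228.2 ms

target-absent: exclude 1341
M(target-present) = 3929/5 = 785.800
M(target-absent) = 5070/5 = 1014.000
Difference = 1014.000 − 785.800 = 228.200 ms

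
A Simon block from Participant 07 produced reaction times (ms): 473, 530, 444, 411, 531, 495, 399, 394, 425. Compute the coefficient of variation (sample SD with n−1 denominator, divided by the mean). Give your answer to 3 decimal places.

n = 9, Σ = 4102, M = 455.7778
Σ(x−M)² = 23133.556; s = √(23133.556/8) = 53.7745
CV = 53.7745 / 455.7778 = 0.11798

0.118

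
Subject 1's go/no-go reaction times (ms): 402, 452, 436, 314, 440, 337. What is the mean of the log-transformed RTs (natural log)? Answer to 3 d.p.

ln(RT): 5.9965, 6.1137, 6.0776, 5.7494, 6.0868, 5.8201
Σ ln(RT) = 35.8440
Mean = 35.8440/6 = 5.97400

5.974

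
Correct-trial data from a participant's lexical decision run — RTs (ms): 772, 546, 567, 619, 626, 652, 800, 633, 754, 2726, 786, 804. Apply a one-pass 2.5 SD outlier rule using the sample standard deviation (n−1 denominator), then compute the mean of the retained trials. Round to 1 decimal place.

n = 12, ΣRT = 10285, M = 857.083
Σ(x−M)² = 3905120.92; s = √(3905120.92/11) = 595.828
Cutoffs: 857.083 ± 2.5·595.828 → [-632.5, 2346.7]
Outside: 2726 → excluded.
Retained (n=11): Σ = 7559, mean = 7559/11 = 687.182

687.2 ms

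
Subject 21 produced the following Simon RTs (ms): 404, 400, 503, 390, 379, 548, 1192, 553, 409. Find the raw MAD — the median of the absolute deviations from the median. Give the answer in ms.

30 ms

Sorted: 379, 390, 400, 404, 409, 503, 548, 553, 1192 → median = 409
|x − 409|: 5, 9, 94, 19, 30, 139, 783, 144, 0
Sorted deviations: 0, 5, 9, 19, 30, 94, 139, 144, 783 → MAD = 30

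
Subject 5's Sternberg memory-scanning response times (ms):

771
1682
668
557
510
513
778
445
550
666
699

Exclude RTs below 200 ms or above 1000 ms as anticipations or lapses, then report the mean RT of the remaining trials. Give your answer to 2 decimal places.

615.70 ms

Excluded: 1682
Retained (n=10): Σ = 6157
Mean = 6157/10 = 615.7000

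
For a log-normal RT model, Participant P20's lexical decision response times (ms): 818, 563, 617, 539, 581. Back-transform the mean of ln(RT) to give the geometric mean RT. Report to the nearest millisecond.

616 ms

ln(RT): 6.7069, 6.3333, 6.4249, 6.2897, 6.3648
Mean ln(RT) = 32.1195/5 = 6.42390
Geometric mean = exp(6.42390) = 616.40 ms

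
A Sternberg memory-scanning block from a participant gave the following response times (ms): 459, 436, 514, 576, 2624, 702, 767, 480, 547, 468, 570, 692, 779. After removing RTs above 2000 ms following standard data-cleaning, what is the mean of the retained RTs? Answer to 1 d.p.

Excluded: 2624
Retained (n=12): Σ = 6990
Mean = 6990/12 = 582.5000

582.5 ms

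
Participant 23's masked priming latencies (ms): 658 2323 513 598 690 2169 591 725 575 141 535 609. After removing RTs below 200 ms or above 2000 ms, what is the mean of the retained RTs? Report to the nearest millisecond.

610 ms

Excluded: 141, 2169, 2323
Retained (n=9): Σ = 5494
Mean = 5494/9 = 610.4444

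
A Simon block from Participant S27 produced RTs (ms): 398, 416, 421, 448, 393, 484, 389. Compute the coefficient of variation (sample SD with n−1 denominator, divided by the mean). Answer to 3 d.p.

n = 7, Σ = 2949, M = 421.2857
Σ(x−M)² = 7059.429; s = √(7059.429/6) = 34.3012
CV = 34.3012 / 421.2857 = 0.08142

0.081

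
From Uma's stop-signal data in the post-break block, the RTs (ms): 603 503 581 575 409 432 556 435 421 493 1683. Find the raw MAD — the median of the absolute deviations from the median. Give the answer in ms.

72 ms

Sorted: 409, 421, 432, 435, 493, 503, 556, 575, 581, 603, 1683 → median = 503
|x − 503|: 100, 0, 78, 72, 94, 71, 53, 68, 82, 10, 1180
Sorted deviations: 0, 10, 53, 68, 71, 72, 78, 82, 94, 100, 1180 → MAD = 72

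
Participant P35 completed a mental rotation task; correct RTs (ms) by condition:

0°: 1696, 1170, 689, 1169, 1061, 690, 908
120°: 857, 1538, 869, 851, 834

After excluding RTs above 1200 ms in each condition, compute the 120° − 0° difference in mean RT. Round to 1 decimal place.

-95.1 ms

0°: exclude 1696
120°: exclude 1538
M(0°) = 5687/6 = 947.833
M(120°) = 3411/4 = 852.750
Difference = 852.750 − 947.833 = -95.083 ms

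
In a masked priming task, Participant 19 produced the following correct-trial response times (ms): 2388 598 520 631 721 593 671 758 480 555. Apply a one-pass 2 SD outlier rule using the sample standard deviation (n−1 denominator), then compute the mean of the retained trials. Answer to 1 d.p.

614.1 ms

n = 10, ΣRT = 7915, M = 791.500
Σ(x−M)² = 2898706.50; s = √(2898706.50/9) = 567.520
Cutoffs: 791.500 ± 2·567.520 → [-343.5, 1926.5]
Outside: 2388 → excluded.
Retained (n=9): Σ = 5527, mean = 5527/9 = 614.111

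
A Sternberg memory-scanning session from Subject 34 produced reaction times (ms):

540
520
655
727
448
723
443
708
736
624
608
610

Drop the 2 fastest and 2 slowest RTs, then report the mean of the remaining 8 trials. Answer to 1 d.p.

Sorted: 443, 448, 520, 540, 608, 610, 624, 655, 708, 723, 727, 736
Drop lowest 2 (443, 448) and highest 2 (727, 736)
Remaining (n=8): Σ = 4988, mean = 4988/8 = 623.500

623.5 ms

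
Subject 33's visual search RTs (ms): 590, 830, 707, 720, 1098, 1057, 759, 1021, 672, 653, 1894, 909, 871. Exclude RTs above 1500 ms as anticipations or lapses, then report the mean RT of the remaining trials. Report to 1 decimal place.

823.9 ms

Excluded: 1894
Retained (n=12): Σ = 9887
Mean = 9887/12 = 823.9167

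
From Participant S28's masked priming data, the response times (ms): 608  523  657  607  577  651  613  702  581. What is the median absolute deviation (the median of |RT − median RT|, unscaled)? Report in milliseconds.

Sorted: 523, 577, 581, 607, 608, 613, 651, 657, 702 → median = 608
|x − 608|: 0, 85, 49, 1, 31, 43, 5, 94, 27
Sorted deviations: 0, 1, 5, 27, 31, 43, 49, 85, 94 → MAD = 31

31 ms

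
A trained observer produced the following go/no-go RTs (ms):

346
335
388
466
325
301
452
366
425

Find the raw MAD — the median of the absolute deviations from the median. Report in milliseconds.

41 ms

Sorted: 301, 325, 335, 346, 366, 388, 425, 452, 466 → median = 366
|x − 366|: 20, 31, 22, 100, 41, 65, 86, 0, 59
Sorted deviations: 0, 20, 22, 31, 41, 59, 65, 86, 100 → MAD = 41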